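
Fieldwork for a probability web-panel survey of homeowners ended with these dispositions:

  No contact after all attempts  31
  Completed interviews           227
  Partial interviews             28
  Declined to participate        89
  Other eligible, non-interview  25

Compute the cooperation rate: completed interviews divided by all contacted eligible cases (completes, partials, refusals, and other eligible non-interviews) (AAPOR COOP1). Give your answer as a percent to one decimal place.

Numerator: 227
Base: 227 + 28 + 89 + 25 = 369
COOP1 = 227 / 369 = 0.6152

61.5%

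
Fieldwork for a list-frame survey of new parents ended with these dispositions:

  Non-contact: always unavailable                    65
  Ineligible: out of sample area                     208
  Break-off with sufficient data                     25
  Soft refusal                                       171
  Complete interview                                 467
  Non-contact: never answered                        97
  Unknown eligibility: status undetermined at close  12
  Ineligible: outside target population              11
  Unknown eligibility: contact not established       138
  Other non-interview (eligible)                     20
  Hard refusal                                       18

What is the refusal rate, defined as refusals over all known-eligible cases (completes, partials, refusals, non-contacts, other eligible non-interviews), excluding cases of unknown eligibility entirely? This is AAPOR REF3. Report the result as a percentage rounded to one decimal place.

Refusals = 18 + 171 = 189
No contact after all attempts = 97 + 65 = 162
Eligibility not determined = 138 + 12 = 150
Out of scope = 11 + 208 = 219
Top: 189
Denominator: 467 + 25 + 189 + 162 + 20 = 863
REF3 = 189 / 863 = 0.2190

21.9%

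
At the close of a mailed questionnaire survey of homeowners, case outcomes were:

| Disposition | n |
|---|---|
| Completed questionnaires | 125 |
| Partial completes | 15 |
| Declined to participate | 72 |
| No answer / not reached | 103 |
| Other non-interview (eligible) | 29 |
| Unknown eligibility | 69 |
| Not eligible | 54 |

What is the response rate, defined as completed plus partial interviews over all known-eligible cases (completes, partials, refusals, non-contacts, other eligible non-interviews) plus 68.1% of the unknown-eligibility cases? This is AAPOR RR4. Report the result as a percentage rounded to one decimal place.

35.8%

Top = 125 + 15 = 140
Determined eligible = 125 + 15 + 72 + 103 + 29 = 344
Eligible share of unknowns = 0.6810 × 69 = 46.99
Base = 344 + 46.99 = 390.99
RR4 = 140 / 390.99 = 0.3581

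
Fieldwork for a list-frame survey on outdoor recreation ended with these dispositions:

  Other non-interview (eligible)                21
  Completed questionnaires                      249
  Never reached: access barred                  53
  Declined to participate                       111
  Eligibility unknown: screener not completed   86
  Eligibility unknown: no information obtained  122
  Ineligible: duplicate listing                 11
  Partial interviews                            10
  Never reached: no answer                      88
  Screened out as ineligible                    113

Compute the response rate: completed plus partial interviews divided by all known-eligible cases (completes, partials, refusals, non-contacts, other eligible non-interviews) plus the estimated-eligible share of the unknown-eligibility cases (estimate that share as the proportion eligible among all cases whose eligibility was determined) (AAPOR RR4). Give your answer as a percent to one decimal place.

No contact after all attempts = 88 + 53 = 141
Unknown if eligible = 86 + 122 = 208
Screened out, ineligible = 113 + 11 = 124
Top: 249 + 10 = 259
Eligible (known): 249 + 10 + 111 + 141 + 21 = 532
e = 532 / (532 + 124) = 532 / 656 = 0.8110
Estimated eligible among unknowns: 0.8110 × 208 = 168.69
Denominator: 532 + 168.69 = 700.69
RR4 = 259 / 700.69 = 0.3696

37.0%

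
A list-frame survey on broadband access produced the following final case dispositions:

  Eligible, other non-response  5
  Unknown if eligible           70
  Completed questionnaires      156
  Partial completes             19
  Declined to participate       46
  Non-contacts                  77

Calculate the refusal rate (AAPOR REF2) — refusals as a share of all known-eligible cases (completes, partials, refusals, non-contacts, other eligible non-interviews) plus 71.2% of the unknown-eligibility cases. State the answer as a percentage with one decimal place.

Num: 46
Determined eligible: 156 + 19 + 46 + 77 + 5 = 303
Estimated eligible among unknowns: 0.7120 × 70 = 49.84
Denominator: 303 + 49.84 = 352.84
REF2 = 46 / 352.84 = 0.1304

13.0%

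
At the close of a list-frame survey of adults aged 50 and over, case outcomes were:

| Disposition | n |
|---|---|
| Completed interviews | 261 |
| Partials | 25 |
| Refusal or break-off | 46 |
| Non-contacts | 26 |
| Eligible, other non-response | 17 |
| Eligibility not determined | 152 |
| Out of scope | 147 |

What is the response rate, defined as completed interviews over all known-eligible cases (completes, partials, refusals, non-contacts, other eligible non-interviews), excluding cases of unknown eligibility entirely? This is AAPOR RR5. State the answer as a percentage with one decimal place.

Num: 261
Denominator: 261 + 25 + 46 + 26 + 17 = 375
RR5 = 261 / 375 = 0.6960

69.6%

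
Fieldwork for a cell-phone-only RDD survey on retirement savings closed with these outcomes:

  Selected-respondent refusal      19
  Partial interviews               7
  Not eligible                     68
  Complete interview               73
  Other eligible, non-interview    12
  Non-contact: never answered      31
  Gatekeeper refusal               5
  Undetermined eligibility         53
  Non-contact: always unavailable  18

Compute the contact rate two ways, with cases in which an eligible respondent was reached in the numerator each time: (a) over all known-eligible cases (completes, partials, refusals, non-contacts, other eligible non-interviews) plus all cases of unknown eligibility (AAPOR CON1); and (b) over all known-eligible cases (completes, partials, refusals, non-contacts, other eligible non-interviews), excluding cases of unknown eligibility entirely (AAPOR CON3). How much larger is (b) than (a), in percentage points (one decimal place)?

Refusals = 5 + 19 = 24
No contact after all attempts = 31 + 18 = 49
Num: 73 + 7 + 24 + 12 = 116
Base: 73 + 7 + 24 + 49 + 12 + 53 = 218
CON1 = 116 / 218 = 0.5321
Base: 73 + 7 + 24 + 49 + 12 = 165
CON3 = 116 / 165 = 0.7030
Difference = 70.30 − 53.21 = 17.09 percentage points

17.1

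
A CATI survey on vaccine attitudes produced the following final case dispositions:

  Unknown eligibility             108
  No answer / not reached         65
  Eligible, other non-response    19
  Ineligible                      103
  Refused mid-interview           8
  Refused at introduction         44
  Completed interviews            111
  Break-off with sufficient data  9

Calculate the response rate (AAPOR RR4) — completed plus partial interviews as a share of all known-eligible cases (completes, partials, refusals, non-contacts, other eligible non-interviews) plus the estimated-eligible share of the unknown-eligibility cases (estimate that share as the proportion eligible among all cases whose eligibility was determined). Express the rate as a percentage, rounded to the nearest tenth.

Refusals = 44 + 8 = 52
Numerator: 111 + 9 = 120
Known eligible: 111 + 9 + 52 + 65 + 19 = 256
e = 256 / (256 + 103) = 256 / 359 = 0.7131
Eligible share of unknowns: 0.7131 × 108 = 77.01
Denom: 256 + 77.01 = 333.01
RR4 = 120 / 333.01 = 0.3603

36.0%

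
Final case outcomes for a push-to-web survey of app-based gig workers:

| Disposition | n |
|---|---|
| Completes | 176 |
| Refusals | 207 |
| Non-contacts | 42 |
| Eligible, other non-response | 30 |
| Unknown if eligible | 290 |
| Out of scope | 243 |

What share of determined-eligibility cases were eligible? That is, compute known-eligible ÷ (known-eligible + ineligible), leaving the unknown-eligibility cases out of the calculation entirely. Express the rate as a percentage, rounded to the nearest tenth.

65.2%

Eligible (known): 176 + 207 + 42 + 30 = 455
e = 455 / (455 + 243) = 455 / 698 = 0.6519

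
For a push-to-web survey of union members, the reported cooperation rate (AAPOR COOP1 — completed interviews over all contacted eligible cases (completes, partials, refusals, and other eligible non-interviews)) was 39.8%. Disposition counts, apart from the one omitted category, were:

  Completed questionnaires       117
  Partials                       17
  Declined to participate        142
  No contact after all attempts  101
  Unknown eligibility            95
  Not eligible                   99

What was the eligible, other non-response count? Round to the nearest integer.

COOP1 = 117 / D = 0.398
D = 117 / 0.398 = 294.0
Rest of base = 276
eligible, other non-response = 294.0 − 276 ≈ 18

18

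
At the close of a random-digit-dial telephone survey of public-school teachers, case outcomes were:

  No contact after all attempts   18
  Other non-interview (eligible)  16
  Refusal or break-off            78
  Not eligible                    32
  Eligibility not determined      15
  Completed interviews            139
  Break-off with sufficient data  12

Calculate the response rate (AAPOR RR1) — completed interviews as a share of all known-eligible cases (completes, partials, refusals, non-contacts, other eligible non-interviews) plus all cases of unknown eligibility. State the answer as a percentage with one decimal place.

50.0%

Top = 139
Denom = 139 + 12 + 78 + 18 + 16 + 15 = 278
RR1 = 139 / 278 = 0.5000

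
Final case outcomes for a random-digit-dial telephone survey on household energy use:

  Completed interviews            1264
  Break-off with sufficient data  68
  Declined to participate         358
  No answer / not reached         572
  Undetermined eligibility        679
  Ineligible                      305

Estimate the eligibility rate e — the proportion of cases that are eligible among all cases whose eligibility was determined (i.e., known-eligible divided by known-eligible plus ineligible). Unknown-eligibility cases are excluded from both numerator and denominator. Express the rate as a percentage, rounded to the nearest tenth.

88.1%

Determined eligible = 1264 + 68 + 358 + 572 = 2262
e = 2262 / (2262 + 305) = 2262 / 2567 = 0.8812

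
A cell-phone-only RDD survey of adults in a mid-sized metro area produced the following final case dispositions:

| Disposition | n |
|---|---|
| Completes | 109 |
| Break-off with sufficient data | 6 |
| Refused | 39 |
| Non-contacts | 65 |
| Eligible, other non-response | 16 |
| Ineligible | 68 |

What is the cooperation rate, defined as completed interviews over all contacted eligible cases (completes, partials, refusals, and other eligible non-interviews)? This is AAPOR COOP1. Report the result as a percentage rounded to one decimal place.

64.1%

Num: 109
Denom: 109 + 6 + 39 + 16 = 170
COOP1 = 109 / 170 = 0.6412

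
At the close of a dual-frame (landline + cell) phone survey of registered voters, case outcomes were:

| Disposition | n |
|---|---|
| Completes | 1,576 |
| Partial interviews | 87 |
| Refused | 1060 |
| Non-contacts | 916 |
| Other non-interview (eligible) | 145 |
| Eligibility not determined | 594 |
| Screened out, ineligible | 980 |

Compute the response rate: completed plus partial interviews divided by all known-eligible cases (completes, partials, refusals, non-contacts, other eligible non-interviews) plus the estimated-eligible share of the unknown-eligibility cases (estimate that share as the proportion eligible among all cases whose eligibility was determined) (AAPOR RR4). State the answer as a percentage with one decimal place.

39.1%

Num → 1576 + 87 = 1663
Eligible (known) → 1576 + 87 + 1060 + 916 + 145 = 3784
e = 3784 / (3784 + 980) = 3784 / 4764 = 0.7943
Eligible share of unknowns → 0.7943 × 594 = 471.81
Denominator → 3784 + 471.81 = 4255.81
RR4 = 1663 / 4255.81 = 0.3908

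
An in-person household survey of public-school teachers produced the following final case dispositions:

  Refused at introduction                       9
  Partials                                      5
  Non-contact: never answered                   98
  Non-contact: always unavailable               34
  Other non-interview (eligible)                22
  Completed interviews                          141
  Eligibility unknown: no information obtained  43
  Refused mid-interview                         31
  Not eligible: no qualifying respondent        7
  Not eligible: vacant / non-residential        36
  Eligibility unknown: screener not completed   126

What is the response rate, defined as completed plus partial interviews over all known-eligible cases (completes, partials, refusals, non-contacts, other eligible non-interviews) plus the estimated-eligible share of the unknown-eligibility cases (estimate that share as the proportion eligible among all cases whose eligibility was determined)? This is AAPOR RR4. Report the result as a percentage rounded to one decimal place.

Refusals = 9 + 31 = 40
Never reached = 98 + 34 = 132
Unknown if eligible = 126 + 43 = 169
Out of scope = 7 + 36 = 43
Num → 141 + 5 = 146
Determined eligible → 141 + 5 + 40 + 132 + 22 = 340
e = 340 / (340 + 43) = 340 / 383 = 0.8877
Estimated eligible among unknowns → 0.8877 × 169 = 150.02
Denom → 340 + 150.02 = 490.02
RR4 = 146 / 490.02 = 0.2979

29.8%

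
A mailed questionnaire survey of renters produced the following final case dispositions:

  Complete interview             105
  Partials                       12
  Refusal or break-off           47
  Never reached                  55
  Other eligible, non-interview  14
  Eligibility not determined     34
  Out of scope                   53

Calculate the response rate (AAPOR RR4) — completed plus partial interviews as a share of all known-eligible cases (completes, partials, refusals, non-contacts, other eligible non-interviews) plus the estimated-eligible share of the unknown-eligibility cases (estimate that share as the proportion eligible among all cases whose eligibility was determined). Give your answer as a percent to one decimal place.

44.9%

Numerator → 105 + 12 = 117
Known eligible → 105 + 12 + 47 + 55 + 14 = 233
e = 233 / (233 + 53) = 233 / 286 = 0.8147
Estimated eligible among unknowns → 0.8147 × 34 = 27.70
Denom → 233 + 27.70 = 260.70
RR4 = 117 / 260.70 = 0.4488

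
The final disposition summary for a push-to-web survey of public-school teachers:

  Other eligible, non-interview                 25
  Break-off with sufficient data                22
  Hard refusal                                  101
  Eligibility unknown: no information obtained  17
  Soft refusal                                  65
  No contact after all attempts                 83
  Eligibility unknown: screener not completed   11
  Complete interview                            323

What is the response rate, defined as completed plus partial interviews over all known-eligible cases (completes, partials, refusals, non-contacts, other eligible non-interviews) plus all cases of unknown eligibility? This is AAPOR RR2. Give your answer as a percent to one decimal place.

53.3%

Refusal or break-off = 101 + 65 = 166
Unknown if eligible = 11 + 17 = 28
Num = 323 + 22 = 345
Base = 323 + 22 + 166 + 83 + 25 + 28 = 647
RR2 = 345 / 647 = 0.5332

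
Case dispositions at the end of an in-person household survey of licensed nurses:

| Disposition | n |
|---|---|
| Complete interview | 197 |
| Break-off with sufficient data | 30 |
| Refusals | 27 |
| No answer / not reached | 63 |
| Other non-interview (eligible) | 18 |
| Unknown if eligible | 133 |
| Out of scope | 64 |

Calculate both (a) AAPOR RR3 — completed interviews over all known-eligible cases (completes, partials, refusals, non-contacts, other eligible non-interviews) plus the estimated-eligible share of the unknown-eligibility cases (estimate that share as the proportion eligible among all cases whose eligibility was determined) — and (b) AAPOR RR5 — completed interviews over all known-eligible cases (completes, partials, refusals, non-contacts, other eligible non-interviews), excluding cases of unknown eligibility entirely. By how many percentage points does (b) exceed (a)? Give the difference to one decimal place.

14.7

Top: 197
Determined eligible: 197 + 30 + 27 + 63 + 18 = 335
e = 335 / (335 + 64) = 335 / 399 = 0.8396
Eligible share of unknowns: 0.8396 × 133 = 111.67
Base: 335 + 111.67 = 446.67
RR3 = 197 / 446.67 = 0.4410
Base: 197 + 30 + 27 + 63 + 18 = 335
RR5 = 197 / 335 = 0.5881
Difference = 58.81 − 44.10 = 14.71 percentage points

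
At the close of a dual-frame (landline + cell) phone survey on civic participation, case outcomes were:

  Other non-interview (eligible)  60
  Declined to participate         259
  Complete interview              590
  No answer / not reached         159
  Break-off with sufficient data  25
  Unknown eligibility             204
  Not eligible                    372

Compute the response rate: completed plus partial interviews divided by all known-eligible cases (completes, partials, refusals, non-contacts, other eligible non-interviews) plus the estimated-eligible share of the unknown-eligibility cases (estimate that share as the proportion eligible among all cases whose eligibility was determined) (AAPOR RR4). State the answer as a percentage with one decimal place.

Num = 590 + 25 = 615
Known eligible = 590 + 25 + 259 + 159 + 60 = 1093
e = 1093 / (1093 + 372) = 1093 / 1465 = 0.7461
Eligible share of unknowns = 0.7461 × 204 = 152.20
Base = 1093 + 152.20 = 1245.20
RR4 = 615 / 1245.20 = 0.4939

49.4%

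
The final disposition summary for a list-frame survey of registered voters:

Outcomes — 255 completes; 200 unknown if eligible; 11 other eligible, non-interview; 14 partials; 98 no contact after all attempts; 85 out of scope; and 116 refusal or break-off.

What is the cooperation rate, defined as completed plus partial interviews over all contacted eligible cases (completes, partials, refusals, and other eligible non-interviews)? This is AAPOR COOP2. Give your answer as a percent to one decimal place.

Numerator = 255 + 14 = 269
Denominator = 255 + 14 + 116 + 11 = 396
COOP2 = 269 / 396 = 0.6793

67.9%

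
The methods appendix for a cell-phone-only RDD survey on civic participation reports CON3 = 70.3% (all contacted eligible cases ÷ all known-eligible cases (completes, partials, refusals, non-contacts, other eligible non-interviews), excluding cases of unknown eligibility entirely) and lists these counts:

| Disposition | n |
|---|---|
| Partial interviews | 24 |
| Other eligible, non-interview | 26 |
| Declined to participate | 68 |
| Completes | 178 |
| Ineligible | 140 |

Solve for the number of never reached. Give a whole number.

Num: 178 + 24 + 68 + 26 = 296
CON3 = 296 / D = 0.703
D = 296 / 0.703 = 421.1
Rest of base = 296
never reached = 421.1 − 296 ≈ 125

125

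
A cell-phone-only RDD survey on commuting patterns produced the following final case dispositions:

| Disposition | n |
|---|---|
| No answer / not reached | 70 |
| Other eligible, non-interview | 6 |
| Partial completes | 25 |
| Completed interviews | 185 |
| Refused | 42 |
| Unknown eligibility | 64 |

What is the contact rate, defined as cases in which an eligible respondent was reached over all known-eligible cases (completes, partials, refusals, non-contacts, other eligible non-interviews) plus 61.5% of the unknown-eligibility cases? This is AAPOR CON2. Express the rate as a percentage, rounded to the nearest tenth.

70.2%

Top → 185 + 25 + 42 + 6 = 258
Known eligible → 185 + 25 + 42 + 70 + 6 = 328
e × U → 0.6150 × 64 = 39.36
Denominator → 328 + 39.36 = 367.36
CON2 = 258 / 367.36 = 0.7023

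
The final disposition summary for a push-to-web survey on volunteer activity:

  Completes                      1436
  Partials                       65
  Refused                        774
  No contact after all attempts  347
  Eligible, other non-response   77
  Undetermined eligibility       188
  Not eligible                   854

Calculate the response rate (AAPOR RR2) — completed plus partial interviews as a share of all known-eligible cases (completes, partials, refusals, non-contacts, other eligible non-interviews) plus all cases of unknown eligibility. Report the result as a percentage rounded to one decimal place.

Num = 1436 + 65 = 1501
Base = 1436 + 65 + 774 + 347 + 77 + 188 = 2887
RR2 = 1501 / 2887 = 0.5199

52.0%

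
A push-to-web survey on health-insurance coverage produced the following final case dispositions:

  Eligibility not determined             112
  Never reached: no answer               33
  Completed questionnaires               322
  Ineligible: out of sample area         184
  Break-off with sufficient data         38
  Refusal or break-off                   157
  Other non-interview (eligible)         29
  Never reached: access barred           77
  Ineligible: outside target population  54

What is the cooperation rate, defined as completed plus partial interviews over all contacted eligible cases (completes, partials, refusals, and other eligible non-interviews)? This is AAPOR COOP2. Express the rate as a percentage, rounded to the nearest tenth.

65.9%

Non-contacts = 33 + 77 = 110
Not eligible = 54 + 184 = 238
Top → 322 + 38 = 360
Base → 322 + 38 + 157 + 29 = 546
COOP2 = 360 / 546 = 0.6593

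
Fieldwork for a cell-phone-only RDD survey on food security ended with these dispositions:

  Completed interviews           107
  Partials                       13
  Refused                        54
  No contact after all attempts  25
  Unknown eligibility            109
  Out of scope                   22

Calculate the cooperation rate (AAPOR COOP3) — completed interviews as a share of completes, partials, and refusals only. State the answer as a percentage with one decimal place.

Numerator: 107
Denominator: 107 + 13 + 54 = 174
COOP3 = 107 / 174 = 0.6149

61.5%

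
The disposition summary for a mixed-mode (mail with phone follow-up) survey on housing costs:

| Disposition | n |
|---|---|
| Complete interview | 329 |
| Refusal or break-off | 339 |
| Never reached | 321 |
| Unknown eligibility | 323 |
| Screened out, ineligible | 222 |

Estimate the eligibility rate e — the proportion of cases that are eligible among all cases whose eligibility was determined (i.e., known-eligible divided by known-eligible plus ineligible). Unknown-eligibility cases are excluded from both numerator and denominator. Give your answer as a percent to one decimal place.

81.7%

Determined eligible: 329 + 339 + 321 = 989
e = 989 / (989 + 222) = 989 / 1211 = 0.8167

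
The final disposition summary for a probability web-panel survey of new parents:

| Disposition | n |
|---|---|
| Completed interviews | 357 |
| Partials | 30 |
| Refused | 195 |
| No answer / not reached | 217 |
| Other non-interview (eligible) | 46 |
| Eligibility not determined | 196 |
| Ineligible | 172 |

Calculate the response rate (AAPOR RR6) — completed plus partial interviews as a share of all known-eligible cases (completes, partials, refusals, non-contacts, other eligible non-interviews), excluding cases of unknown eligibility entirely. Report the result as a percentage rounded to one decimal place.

Numerator = 357 + 30 = 387
Denominator = 357 + 30 + 195 + 217 + 46 = 845
RR6 = 387 / 845 = 0.4580

45.8%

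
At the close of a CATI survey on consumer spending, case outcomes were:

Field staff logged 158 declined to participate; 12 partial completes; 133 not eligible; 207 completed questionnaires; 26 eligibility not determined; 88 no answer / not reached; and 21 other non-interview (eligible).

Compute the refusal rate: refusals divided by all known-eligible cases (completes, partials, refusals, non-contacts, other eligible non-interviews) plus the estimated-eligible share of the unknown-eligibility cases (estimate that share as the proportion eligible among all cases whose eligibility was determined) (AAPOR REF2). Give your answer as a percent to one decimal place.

Num: 158
Known eligible: 207 + 12 + 158 + 88 + 21 = 486
e = 486 / (486 + 133) = 486 / 619 = 0.7851
Estimated eligible among unknowns: 0.7851 × 26 = 20.41
Denom: 486 + 20.41 = 506.41
REF2 = 158 / 506.41 = 0.3120

31.2%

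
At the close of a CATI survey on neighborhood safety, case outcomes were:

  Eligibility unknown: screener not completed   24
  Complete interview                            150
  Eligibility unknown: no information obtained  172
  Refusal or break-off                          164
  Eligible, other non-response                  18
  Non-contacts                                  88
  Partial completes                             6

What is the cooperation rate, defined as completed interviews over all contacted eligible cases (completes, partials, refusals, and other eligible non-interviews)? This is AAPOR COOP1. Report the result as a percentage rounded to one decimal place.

44.4%

Unknown if eligible = 24 + 172 = 196
Numerator: 150
Denom: 150 + 6 + 164 + 18 = 338
COOP1 = 150 / 338 = 0.4438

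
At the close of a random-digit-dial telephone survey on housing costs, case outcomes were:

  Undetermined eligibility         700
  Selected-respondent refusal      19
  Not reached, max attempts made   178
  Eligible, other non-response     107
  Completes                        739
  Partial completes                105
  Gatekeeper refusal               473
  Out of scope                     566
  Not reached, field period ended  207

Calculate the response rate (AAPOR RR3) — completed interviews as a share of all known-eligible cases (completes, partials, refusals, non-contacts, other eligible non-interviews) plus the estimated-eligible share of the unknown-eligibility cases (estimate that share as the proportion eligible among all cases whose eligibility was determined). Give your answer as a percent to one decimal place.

Refusal or break-off = 473 + 19 = 492
Never reached = 207 + 178 = 385
Top = 739
Determined eligible = 739 + 105 + 492 + 385 + 107 = 1828
e = 1828 / (1828 + 566) = 1828 / 2394 = 0.7636
Estimated eligible among unknowns = 0.7636 × 700 = 534.52
Denom = 1828 + 534.52 = 2362.52
RR3 = 739 / 2362.52 = 0.3128

31.3%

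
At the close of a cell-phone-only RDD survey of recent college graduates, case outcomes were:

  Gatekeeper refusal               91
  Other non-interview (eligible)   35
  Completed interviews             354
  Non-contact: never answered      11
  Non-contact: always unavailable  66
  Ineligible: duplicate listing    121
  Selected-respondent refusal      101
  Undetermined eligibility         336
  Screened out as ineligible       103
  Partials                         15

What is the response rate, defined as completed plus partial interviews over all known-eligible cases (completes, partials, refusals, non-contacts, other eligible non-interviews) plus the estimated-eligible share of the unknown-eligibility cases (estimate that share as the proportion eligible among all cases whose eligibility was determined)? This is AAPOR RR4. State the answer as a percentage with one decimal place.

39.9%

Refusals = 91 + 101 = 192
Non-contacts = 11 + 66 = 77
Out of scope = 103 + 121 = 224
Numerator = 354 + 15 = 369
Eligible (known) = 354 + 15 + 192 + 77 + 35 = 673
e = 673 / (673 + 224) = 673 / 897 = 0.7503
e × U = 0.7503 × 336 = 252.10
Base = 673 + 252.10 = 925.10
RR4 = 369 / 925.10 = 0.3989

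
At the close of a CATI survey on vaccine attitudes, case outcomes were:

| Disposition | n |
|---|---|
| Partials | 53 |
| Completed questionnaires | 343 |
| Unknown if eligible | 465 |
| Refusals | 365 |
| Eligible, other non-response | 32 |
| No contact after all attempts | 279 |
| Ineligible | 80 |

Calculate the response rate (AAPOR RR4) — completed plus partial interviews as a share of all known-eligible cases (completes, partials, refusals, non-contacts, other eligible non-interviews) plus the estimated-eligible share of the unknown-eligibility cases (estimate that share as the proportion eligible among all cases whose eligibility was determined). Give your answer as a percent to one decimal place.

26.3%

Numerator = 343 + 53 = 396
Known eligible = 343 + 53 + 365 + 279 + 32 = 1072
e = 1072 / (1072 + 80) = 1072 / 1152 = 0.9306
e × U = 0.9306 × 465 = 432.73
Denominator = 1072 + 432.73 = 1504.73
RR4 = 396 / 1504.73 = 0.2632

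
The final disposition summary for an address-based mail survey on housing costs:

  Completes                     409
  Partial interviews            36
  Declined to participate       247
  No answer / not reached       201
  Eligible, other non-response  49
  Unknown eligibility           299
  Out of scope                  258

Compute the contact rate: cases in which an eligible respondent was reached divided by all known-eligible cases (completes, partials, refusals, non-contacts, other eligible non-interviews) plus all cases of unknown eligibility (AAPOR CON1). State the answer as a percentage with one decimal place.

Top = 409 + 36 + 247 + 49 = 741
Base = 409 + 36 + 247 + 201 + 49 + 299 = 1241
CON1 = 741 / 1241 = 0.5971

59.7%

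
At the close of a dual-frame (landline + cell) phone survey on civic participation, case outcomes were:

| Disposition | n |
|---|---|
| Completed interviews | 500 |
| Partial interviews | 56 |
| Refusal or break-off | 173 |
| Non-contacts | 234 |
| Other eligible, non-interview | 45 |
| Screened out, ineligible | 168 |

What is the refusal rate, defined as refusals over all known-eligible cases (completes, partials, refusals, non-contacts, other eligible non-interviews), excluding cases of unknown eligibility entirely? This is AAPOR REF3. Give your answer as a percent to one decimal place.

Num → 173
Denominator → 500 + 56 + 173 + 234 + 45 = 1008
REF3 = 173 / 1008 = 0.1716

17.2%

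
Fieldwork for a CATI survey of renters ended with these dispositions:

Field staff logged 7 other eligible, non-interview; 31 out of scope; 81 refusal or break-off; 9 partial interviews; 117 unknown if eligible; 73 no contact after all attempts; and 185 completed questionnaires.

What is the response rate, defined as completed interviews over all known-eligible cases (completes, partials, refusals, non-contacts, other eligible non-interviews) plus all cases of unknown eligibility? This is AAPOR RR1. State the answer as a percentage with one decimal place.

Num = 185
Denom = 185 + 9 + 81 + 73 + 7 + 117 = 472
RR1 = 185 / 472 = 0.3919

39.2%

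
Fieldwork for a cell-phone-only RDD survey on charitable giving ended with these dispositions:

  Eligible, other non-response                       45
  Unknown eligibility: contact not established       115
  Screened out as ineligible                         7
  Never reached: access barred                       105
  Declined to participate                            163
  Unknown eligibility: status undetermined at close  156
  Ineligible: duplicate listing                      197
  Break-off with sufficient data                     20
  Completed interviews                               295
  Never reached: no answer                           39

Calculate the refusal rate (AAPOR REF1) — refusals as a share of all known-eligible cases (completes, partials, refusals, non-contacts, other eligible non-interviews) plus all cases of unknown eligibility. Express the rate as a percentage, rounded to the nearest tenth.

17.4%

No contact after all attempts = 39 + 105 = 144
Unknown if eligible = 115 + 156 = 271
Screened out, ineligible = 7 + 197 = 204
Top = 163
Denom = 295 + 20 + 163 + 144 + 45 + 271 = 938
REF1 = 163 / 938 = 0.1738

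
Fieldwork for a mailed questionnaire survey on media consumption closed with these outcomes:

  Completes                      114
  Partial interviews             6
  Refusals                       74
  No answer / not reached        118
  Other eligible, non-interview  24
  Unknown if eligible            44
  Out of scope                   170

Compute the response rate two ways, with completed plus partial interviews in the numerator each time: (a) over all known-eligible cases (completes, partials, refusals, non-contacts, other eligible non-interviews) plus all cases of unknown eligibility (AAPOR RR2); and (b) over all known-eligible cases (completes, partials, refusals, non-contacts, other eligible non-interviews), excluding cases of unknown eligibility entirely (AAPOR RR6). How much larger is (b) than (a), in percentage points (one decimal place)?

Top → 114 + 6 = 120
Denom → 114 + 6 + 74 + 118 + 24 + 44 = 380
RR2 = 120 / 380 = 0.3158
Denom → 114 + 6 + 74 + 118 + 24 = 336
RR6 = 120 / 336 = 0.3571
Difference = 35.71 − 31.58 = 4.13 percentage points

4.1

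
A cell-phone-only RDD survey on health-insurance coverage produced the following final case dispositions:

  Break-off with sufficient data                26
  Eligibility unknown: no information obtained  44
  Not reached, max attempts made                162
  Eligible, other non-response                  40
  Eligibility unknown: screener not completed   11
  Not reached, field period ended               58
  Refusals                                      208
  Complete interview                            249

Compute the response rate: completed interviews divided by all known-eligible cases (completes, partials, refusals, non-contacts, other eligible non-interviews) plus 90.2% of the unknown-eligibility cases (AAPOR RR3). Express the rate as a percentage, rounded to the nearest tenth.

Non-contacts = 58 + 162 = 220
Eligibility not determined = 11 + 44 = 55
Numerator: 249
Known eligible: 249 + 26 + 208 + 220 + 40 = 743
Estimated eligible among unknowns: 0.9020 × 55 = 49.61
Denominator: 743 + 49.61 = 792.61
RR3 = 249 / 792.61 = 0.3142

31.4%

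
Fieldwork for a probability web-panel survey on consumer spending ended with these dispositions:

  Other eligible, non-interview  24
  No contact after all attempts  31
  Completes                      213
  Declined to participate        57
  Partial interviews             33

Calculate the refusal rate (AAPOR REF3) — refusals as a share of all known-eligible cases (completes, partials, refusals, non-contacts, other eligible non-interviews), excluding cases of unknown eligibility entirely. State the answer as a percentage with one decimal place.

Numerator: 57
Base: 213 + 33 + 57 + 31 + 24 = 358
REF3 = 57 / 358 = 0.1592

15.9%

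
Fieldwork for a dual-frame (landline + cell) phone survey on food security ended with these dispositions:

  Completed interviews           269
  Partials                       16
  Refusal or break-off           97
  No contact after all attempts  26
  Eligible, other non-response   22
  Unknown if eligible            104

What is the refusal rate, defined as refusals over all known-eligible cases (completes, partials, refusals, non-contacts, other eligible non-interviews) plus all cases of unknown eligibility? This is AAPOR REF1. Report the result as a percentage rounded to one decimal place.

18.2%

Num: 97
Denom: 269 + 16 + 97 + 26 + 22 + 104 = 534
REF1 = 97 / 534 = 0.1816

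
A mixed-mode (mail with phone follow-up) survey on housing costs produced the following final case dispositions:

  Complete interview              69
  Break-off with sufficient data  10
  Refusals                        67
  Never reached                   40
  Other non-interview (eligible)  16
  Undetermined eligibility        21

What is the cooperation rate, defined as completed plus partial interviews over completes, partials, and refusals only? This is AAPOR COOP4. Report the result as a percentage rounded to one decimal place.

Top: 69 + 10 = 79
Denominator: 69 + 10 + 67 = 146
COOP4 = 79 / 146 = 0.5411

54.1%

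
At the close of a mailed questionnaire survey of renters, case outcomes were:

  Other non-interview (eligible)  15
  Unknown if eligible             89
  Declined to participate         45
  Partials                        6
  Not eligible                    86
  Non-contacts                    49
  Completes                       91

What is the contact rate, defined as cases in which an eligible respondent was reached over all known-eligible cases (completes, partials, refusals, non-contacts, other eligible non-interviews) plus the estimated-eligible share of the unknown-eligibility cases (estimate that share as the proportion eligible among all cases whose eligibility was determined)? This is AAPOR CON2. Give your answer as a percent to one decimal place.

58.4%

Numerator = 91 + 6 + 45 + 15 = 157
Determined eligible = 91 + 6 + 45 + 49 + 15 = 206
e = 206 / (206 + 86) = 206 / 292 = 0.7055
e × U = 0.7055 × 89 = 62.79
Denominator = 206 + 62.79 = 268.79
CON2 = 157 / 268.79 = 0.5841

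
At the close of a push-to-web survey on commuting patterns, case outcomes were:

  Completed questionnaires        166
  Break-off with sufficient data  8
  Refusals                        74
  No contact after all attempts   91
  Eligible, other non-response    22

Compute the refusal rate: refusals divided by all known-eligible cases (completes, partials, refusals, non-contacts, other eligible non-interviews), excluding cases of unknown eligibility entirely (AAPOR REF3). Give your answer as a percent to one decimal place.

Numerator = 74
Base = 166 + 8 + 74 + 91 + 22 = 361
REF3 = 74 / 361 = 0.2050

20.5%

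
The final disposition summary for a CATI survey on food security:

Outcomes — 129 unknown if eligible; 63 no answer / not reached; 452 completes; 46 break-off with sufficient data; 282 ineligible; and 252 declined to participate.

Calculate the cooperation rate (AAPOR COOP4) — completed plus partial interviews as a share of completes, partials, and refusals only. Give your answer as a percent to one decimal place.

66.4%

Numerator → 452 + 46 = 498
Denominator → 452 + 46 + 252 = 750
COOP4 = 498 / 750 = 0.6640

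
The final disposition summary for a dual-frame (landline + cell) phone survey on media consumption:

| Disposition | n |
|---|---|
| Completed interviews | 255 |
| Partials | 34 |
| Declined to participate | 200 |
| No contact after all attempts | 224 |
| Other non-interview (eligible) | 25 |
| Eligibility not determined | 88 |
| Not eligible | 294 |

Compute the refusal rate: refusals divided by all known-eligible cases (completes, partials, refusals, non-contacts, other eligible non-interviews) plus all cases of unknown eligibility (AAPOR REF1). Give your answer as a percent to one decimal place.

Top: 200
Denominator: 255 + 34 + 200 + 224 + 25 + 88 = 826
REF1 = 200 / 826 = 0.2421

24.2%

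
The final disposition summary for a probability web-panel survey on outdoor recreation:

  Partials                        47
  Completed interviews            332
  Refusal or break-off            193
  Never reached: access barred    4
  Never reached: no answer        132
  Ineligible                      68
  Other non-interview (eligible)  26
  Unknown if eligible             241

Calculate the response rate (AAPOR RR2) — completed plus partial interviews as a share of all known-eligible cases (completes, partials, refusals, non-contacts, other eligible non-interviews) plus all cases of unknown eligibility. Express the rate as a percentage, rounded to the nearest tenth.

38.9%

Non-contacts = 132 + 4 = 136
Num → 332 + 47 = 379
Denominator → 332 + 47 + 193 + 136 + 26 + 241 = 975
RR2 = 379 / 975 = 0.3887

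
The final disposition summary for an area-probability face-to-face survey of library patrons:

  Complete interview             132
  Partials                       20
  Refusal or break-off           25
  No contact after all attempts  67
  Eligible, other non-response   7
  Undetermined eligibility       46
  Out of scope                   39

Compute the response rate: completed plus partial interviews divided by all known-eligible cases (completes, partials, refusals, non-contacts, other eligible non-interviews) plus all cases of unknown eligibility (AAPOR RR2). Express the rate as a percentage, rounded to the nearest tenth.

51.2%

Top = 132 + 20 = 152
Base = 132 + 20 + 25 + 67 + 7 + 46 = 297
RR2 = 152 / 297 = 0.5118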